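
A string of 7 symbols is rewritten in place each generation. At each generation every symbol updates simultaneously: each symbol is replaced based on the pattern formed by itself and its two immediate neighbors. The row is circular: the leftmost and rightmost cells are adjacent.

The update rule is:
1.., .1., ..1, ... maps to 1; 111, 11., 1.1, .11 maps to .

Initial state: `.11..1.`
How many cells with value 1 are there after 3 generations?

5

generation 1: 1..1111
generation 2: .11....
generation 3: 1..1111
count of 1: 5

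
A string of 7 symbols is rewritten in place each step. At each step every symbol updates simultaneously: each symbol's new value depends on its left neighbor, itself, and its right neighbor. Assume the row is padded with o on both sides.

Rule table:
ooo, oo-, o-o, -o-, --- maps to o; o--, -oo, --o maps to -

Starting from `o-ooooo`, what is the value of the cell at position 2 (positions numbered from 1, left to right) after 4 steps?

o

oo-oooo
ooo-ooo
oooo-oo
ooooo-o
position 2 holds o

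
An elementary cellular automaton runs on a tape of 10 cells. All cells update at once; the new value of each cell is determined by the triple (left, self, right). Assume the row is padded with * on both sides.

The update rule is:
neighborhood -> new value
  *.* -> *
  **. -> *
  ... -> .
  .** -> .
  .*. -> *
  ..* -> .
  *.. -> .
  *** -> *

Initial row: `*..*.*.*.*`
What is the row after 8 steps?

*..******.
*...******
*....*****
*.....****
*......***
*.......**
*........*
*.........

*.........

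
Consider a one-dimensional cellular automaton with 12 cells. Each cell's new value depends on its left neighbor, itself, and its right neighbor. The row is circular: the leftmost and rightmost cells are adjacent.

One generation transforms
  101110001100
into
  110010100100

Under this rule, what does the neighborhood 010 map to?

At position 0 the neighborhood is 010; the next row has 1 there.

1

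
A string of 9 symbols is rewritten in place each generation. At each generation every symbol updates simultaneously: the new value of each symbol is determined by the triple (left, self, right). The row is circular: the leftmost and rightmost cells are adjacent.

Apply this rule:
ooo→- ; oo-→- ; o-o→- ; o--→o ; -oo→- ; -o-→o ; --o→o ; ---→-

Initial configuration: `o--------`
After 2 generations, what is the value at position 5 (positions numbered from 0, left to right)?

-

oo------o
--o----o-
position 5 holds -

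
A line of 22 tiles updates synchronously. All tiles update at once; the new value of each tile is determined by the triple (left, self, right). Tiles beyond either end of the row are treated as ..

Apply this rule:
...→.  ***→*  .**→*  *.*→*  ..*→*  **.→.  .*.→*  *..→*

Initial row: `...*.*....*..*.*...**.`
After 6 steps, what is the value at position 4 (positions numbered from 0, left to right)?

..*****..********.**.*
.*****.*********.**.**
*****.*********.**.**.
****.*********.**.**.*
***.*********.**.**.**
**.*********.**.**.**.
position 4 holds *

*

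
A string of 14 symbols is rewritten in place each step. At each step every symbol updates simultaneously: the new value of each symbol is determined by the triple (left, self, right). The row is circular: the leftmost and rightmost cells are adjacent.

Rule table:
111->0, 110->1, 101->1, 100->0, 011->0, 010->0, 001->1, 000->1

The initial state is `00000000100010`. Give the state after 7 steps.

step 1: 11111111001100
step 2: 00000001010101
step 3: 01111110101010
step 4: 10000011010100
step 5: 00111101101001
step 6: 01000110110010
step 7: 10011011010100

10011011010100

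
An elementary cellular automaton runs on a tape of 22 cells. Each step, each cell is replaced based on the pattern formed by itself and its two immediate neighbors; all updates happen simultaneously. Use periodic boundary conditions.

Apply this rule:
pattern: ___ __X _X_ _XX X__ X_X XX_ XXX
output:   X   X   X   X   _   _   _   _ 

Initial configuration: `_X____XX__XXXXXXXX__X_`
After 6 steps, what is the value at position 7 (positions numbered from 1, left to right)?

step 1: XX_XXXX__XX________XX_
step 2: X__X____XX__XXXXXXXX__
step 3: X_XX_XXXX__XX________X
step 4: __X__X____XX__XXXXXXXX
step 5: _XX_XX_XXXX__XX_______
step 6: XX__X__X____XX__XXXXXX
position 7 holds _

_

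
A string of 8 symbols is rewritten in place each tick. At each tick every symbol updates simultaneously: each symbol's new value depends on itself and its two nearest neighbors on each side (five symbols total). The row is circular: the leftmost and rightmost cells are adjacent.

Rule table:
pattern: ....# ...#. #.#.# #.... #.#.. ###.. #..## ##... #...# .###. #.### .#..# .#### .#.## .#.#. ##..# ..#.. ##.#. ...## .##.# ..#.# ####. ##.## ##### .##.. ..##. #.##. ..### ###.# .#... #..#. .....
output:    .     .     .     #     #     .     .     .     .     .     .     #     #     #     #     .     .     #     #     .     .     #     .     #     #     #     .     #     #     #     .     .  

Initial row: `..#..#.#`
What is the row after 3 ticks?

#....###

tick 1: #..#..##
tick 2: ....#.#.
tick 3: #....###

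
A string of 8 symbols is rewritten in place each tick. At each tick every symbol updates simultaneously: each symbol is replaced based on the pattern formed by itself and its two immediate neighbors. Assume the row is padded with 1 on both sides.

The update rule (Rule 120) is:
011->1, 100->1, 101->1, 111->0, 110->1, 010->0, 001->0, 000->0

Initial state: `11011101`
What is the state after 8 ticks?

11000110

01110111
11011100
01110110
11011111
01110000
11011000
01111100
11000110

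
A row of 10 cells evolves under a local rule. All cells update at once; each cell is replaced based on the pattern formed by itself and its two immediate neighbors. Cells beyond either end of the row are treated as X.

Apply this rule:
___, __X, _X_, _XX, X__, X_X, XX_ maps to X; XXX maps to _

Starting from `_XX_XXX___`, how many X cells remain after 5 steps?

XXXXX_XXXX
____XXX___
XXXXX_XXXX  (repeats step 1; period 2)
step 5: XXXXX_XXXX
count of X: 9

9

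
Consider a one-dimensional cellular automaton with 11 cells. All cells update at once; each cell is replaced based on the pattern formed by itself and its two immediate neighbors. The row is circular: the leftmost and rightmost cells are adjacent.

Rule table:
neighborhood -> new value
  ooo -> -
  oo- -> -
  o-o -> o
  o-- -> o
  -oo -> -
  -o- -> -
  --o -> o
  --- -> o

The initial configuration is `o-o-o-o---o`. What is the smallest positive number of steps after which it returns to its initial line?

2

step 1: -o-o-o-ooo-
step 2: o-o-o-o---o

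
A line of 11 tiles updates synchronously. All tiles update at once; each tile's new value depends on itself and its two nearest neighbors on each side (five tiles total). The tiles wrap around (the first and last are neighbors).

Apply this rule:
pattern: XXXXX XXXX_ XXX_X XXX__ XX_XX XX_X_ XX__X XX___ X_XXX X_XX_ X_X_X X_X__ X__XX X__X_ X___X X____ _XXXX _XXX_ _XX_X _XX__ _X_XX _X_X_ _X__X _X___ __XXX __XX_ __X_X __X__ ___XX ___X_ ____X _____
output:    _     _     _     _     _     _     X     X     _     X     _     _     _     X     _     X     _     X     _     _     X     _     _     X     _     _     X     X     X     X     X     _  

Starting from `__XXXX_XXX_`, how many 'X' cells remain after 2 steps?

_X______X_X
__XX__XXX__
count of X: 5

5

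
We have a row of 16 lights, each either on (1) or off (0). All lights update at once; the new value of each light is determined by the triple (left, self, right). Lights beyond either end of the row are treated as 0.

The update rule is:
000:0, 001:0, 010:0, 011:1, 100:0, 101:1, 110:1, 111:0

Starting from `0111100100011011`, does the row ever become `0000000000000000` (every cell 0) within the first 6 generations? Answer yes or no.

0100100000011111
0000000000010001
0000000000000000
all cells are 0 at generation 3

yes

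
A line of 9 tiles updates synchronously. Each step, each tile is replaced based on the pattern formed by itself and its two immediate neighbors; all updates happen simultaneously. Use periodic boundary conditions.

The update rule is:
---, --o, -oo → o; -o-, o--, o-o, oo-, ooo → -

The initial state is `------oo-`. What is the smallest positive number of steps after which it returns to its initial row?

18

ooooooo--
o-------o
--ooooooo
-oo------
oo--ooooo
---oo----
oooo--ooo
-----oo--
oooooo--o
-------oo
-ooooooo-
oo-------
o--oooooo
--oo-----
ooo--oooo
----oo---
ooooo--oo
------oo-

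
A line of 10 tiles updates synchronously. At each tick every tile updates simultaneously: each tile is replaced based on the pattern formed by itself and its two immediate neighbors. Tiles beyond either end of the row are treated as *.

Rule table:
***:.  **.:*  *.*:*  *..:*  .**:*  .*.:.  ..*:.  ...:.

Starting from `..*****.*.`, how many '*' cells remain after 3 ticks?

tick 1: *.*...**.*
tick 2: **.*..****
tick 3: .**.*.*...
count of *: 4

4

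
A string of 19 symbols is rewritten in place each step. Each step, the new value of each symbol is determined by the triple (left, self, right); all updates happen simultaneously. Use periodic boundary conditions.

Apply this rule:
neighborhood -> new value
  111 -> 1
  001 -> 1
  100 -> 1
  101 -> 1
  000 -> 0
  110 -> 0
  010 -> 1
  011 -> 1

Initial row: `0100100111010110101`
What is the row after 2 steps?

1111111101111011111

1111111110111101111
1111111101111011111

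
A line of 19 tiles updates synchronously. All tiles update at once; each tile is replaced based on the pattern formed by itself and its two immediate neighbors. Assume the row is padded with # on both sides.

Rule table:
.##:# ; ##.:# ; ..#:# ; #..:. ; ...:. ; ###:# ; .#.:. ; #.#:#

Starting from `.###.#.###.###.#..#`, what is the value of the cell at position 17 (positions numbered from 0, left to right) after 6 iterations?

#####.#########..##
###############.###
###################
###################  (fixed point — unchanged through iteration 6)
position 17 holds #

#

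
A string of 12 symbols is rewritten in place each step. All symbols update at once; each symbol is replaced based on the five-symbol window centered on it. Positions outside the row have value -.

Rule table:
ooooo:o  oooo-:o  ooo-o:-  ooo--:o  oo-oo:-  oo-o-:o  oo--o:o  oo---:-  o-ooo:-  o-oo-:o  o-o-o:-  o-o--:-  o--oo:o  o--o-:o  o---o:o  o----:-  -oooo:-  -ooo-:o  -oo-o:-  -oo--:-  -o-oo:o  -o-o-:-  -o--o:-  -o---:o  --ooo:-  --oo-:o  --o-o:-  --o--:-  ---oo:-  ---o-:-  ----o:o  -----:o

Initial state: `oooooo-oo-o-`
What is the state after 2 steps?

o--oooo-----

--ooo--o-o-o
o--oooo-----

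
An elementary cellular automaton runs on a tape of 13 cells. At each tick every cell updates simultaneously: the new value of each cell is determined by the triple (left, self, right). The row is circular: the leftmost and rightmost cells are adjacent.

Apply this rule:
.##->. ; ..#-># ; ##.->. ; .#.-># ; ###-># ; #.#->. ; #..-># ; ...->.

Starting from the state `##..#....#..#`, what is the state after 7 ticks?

##.########.#

tick 1: #.####..####.
tick 2: #..##.##.##..
tick 3: ###........##
tick 4: ##.#......#.#
tick 5: #..##....##..
tick 6: ###..#..#..##
tick 7: ##.########.#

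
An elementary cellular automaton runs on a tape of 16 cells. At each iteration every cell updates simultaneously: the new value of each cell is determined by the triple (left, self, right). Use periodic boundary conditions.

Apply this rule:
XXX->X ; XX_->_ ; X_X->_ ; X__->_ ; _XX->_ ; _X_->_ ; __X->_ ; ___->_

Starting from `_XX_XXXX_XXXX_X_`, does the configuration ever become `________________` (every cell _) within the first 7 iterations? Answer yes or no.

yes

_____XX___XX____
________________
all cells are _ at iteration 2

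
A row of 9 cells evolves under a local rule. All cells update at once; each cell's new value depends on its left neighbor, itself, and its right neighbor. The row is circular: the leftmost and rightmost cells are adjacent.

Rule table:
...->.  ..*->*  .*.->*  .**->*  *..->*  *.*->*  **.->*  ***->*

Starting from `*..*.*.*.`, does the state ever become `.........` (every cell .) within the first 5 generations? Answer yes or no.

generation 1: *********
generation 2: *********  (fixed point — unchanged through generation 5)
generation 5 is *********, still not uniform .

no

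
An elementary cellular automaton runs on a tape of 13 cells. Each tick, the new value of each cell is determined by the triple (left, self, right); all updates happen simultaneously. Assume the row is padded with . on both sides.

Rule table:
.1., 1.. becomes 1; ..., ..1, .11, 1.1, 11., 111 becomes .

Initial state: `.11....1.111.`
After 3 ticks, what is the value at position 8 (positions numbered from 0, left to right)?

.

...1...1....1
...11..11...1
.....1...1..1
position 8 holds .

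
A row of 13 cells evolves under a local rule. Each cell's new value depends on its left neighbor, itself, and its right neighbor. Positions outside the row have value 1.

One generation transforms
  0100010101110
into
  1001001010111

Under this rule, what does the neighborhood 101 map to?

At position 0 the neighborhood is 101; the next row has 1 there.

1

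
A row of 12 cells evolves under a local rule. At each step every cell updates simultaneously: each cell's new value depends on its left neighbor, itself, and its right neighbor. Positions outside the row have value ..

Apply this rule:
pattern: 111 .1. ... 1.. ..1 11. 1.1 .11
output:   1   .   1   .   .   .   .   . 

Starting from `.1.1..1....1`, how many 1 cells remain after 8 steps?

9

........11..
1111111....1
.11111..11..
..111......1
1..1..1111..
.......11..1
111111......
.1111..11111
count of 1: 9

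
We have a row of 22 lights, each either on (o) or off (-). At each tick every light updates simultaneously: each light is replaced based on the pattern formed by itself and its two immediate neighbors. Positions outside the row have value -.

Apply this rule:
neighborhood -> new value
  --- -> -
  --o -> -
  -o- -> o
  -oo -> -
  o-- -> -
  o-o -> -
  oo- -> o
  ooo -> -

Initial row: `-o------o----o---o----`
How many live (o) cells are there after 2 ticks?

-o------o----o---o----  (fixed point — unchanged through tick 2)
count of o: 4

4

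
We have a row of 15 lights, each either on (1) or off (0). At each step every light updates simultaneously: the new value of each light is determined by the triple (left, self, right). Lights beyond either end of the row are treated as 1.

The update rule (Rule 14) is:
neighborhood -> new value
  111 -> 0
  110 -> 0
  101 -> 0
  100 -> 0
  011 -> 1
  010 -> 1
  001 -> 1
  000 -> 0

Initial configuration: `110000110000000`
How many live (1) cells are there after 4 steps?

000001100000001
000011000000011
000110000000110
001100000001100
count of 1: 4

4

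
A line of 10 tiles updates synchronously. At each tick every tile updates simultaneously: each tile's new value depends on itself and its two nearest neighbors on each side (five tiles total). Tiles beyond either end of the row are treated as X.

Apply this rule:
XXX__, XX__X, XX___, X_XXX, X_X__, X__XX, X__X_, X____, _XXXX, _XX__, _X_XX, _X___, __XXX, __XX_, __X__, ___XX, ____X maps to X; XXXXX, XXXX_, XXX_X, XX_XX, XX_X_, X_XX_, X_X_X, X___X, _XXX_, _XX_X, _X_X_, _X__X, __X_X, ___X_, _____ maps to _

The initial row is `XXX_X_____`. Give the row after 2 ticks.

XXXXX___XX

____XXX_XX
XXXXX___XX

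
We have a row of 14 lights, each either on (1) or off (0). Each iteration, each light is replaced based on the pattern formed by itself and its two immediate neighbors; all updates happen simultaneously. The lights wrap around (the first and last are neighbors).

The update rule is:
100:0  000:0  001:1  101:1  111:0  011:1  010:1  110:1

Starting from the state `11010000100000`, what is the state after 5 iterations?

11110001100001
00010011100011
00110110100111
01111111101101
11000000111111

11000000111111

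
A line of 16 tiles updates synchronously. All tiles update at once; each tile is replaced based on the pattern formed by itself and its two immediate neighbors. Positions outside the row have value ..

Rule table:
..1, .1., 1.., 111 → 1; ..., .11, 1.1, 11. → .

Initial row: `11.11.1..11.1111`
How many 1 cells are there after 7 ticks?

11

......111....11.
.....1.1.1..1..1
....11.1.1111111
...1...1..11111.
..111.1111.111.1
.1.1...11...1..1
11.11.1..1.11111
count of 1: 11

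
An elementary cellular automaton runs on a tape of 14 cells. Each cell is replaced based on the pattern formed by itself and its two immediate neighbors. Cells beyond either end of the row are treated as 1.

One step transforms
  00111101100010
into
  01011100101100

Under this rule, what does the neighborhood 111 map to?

At position 3 the neighborhood is 111; the next row has 1 there.

1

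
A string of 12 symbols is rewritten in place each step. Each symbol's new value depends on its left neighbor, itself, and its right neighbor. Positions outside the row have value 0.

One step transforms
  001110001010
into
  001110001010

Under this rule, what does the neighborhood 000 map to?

At position 0 the neighborhood is 000; the next row has 0 there.

0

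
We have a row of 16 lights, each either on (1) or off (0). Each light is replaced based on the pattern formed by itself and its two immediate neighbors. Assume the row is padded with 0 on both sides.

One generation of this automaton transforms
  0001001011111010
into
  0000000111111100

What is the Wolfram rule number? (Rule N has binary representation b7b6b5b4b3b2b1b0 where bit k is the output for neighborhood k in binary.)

position 9: 111 → 1  (bit 7 = 1)
position 12: 110 → 1  (bit 6 = 1)
position 7: 101 → 1  (bit 5 = 1)
position 4: 100 → 0  (bit 4 = 0)
position 8: 011 → 1  (bit 3 = 1)
position 3: 010 → 0  (bit 2 = 0)
position 2: 001 → 0  (bit 1 = 0)
position 0: 000 → 0  (bit 0 = 0)
bits b7..b0 = 11101000 = 232

232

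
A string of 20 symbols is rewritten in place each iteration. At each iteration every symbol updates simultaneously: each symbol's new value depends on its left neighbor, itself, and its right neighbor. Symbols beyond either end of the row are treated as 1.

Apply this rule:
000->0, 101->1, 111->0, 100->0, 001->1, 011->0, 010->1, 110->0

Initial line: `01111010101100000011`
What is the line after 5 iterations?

01100000000001001000

10000111110000000100
00001000000000001101
00011000000000010010
00100000000000110111
01100000000001001000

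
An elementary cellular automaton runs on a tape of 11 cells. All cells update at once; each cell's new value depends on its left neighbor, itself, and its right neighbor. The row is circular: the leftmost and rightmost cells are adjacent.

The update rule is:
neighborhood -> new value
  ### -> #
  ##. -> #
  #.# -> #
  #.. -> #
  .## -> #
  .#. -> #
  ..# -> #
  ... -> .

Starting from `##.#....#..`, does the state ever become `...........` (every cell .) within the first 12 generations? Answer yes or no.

no

#####..####
###########
###########  (fixed point — unchanged through generation 12)
generation 12 is ###########, still not uniform .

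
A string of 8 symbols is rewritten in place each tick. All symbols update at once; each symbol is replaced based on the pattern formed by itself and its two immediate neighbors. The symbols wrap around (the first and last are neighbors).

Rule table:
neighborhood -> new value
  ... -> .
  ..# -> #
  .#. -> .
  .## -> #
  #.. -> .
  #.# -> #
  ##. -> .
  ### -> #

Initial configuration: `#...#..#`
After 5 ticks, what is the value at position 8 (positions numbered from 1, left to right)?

...#..##
..#..##.
.#..##..
#..##...
..##...#
position 8 holds #

#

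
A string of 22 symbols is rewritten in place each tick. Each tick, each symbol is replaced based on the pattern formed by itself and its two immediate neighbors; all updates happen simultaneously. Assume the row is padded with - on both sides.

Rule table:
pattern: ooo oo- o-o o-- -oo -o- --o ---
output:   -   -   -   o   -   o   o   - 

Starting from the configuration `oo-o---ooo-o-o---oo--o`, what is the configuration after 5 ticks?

---oo-o----o-oo-o--ooo
--o---oo--oo----ooo---
-ooo-o--oo--o--o---o--
o----ooo--ooooooo-ooo-
oo--o---oo-----------o

oo--o---oo-----------o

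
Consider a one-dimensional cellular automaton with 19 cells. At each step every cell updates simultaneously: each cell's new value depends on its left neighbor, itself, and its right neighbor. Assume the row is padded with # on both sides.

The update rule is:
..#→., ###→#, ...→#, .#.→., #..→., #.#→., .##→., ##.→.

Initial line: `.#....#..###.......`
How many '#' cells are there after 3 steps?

7

...##.....#..#####.
.#....###.....###..
...##..#..###..#...
count of #: 7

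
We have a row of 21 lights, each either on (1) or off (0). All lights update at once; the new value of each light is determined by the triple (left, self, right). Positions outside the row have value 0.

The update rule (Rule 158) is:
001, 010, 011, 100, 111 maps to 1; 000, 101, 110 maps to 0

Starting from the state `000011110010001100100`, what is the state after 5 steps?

111011110111111100110

000111101111011011110
001111001110010011101
011110111101111111001
111100111001111110111
111011110111111100110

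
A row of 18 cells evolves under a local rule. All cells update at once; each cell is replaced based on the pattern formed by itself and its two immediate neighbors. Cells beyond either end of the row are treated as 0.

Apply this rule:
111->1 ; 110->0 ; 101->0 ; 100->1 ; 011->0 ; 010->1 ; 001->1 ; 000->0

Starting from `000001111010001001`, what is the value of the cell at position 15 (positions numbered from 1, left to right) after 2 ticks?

1

000010110011011111
000110001100001110
position 15 holds 1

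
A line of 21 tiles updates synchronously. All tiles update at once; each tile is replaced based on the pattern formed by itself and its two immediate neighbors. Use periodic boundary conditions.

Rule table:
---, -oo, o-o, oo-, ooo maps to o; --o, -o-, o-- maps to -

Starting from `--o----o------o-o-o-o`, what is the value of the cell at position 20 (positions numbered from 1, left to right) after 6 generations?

-

----oo---oooo--o-o-o-
ooo-oo-o-oooo---o-o--
ooooooo-ooooo-o--o---
oooooooooooooo-----o-
oooooooooooooo-ooo--o
oooooooooooooooooo--o
position 20 holds -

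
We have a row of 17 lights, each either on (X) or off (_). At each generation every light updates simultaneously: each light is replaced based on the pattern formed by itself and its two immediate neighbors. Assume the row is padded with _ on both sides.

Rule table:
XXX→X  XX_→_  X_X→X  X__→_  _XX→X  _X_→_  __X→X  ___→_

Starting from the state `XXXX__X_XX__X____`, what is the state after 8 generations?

XX__X____________

XXX__X_XX__X_____
XX__X_XX__X______
X__X_XX__X_______
__X_XX__X________
_X_XX__X_________
X_XX__X__________
_XX__X___________
XX__X____________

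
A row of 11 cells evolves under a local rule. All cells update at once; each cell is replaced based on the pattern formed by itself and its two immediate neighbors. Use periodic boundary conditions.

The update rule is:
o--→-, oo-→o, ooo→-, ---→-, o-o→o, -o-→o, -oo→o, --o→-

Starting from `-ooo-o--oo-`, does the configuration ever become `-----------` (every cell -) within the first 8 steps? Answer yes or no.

-o-ooo--oo-
-ooo-o--oo-  (repeats step 0; period 2)
step 8: -ooo-o--oo-
step 8 is -ooo-o--oo-, still not uniform -

no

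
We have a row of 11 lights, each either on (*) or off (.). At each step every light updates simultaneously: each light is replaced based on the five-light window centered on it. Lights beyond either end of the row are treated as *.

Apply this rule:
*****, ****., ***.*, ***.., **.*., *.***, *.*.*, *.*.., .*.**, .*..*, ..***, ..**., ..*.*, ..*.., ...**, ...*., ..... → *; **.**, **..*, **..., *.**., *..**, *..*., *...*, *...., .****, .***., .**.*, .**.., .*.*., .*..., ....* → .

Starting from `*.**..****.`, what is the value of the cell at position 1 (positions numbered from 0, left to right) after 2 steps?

.

*.....*.**.
*..*.***...
position 1 holds .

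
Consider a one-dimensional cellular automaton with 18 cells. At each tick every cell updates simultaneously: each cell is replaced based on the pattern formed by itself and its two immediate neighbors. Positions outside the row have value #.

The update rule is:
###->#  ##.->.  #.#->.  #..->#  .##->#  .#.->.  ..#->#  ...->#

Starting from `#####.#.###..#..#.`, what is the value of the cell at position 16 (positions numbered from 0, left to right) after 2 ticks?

#

tick 1: ####....##.##.##..
tick 2: ###.#####..#..#.##
position 16 holds #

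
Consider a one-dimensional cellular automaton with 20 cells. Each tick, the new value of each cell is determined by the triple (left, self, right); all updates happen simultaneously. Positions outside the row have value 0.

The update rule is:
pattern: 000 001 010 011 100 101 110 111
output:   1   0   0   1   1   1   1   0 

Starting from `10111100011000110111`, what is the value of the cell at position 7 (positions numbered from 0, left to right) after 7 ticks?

0

01100111011110111101
01110101110011100110
01011011011010110111
00111111111101111101
10100000000111000110
01011111110101110111
00110000011011011101
position 7 holds 0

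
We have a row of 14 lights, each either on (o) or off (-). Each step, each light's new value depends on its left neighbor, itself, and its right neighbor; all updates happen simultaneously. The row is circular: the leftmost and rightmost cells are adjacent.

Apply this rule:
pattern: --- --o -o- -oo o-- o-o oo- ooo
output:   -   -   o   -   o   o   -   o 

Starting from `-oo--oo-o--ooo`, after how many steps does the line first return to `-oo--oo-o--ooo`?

step 1: o--o---ooo--o-
step 2: oo-oo---o-o-oo
step 3: o-o--o--oooo-o
step 4: -ooo-oo--oo-o-
step 5: --o-o--o---ooo
step 6: o-oooo-oo---o-
step 7: oo-oo-o--o--oo
step 8: o-o--ooo-oo--o
step 9: -ooo--o-o--o--
step 10: --o-o-oooo-oo-
step 11: --oooo-oo-o--o
step 12: o--oo-o--ooo-o
step 13: -o---ooo--o-o-
step 14: -oo---o-o-oooo
step 15: o--o--oooo-oo-
step 16: oo-oo--oo-o--o
step 17: o-o--o---ooo--
step 18: oooo-oo---o-o-
step 19: -oo-o--o--oooo
step 20: o--ooo-oo--oo-
step 21: oo--o-o--o---o
step 22: o-o-oooo-oo---
step 23: oooo-oo-o--o--
step 24: -oo-o--ooo-oo-
step 25: ---ooo--o-o--o
step 26: o---o-o-oooo-o
step 27: -o--oooo-oo-o-
step 28: -oo--oo-o--ooo

28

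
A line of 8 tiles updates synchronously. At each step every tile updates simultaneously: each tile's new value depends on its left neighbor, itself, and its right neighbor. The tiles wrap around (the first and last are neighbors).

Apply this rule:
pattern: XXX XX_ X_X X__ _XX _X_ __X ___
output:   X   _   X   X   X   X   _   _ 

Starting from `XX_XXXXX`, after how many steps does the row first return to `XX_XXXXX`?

X_XXXXXX
_XXXXXXX
XXXXXXX_
XXXXXX_X
XXXXX_XX
XXXX_XXX
XXX_XXXX
XX_XXXXX

8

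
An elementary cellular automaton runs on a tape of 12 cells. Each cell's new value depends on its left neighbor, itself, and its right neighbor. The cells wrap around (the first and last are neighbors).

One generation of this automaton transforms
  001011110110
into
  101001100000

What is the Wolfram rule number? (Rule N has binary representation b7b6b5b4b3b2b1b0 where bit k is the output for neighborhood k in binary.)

position 5: 111 → 1  (bit 7 = 1)
position 7: 110 → 0  (bit 6 = 0)
position 3: 101 → 0  (bit 5 = 0)
position 11: 100 → 0  (bit 4 = 0)
position 4: 011 → 0  (bit 3 = 0)
position 2: 010 → 1  (bit 2 = 1)
position 1: 001 → 0  (bit 1 = 0)
position 0: 000 → 1  (bit 0 = 1)
bits b7..b0 = 10000101 = 133

133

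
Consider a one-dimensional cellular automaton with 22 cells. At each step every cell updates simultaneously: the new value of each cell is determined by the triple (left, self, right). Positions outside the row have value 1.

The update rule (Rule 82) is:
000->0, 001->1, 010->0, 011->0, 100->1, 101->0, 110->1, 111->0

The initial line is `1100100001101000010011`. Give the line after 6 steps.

0111010010100100101100
0001001100011011000111
1010110110101001101000
1000010010000110100101
1100101101001010011000
0111000100110001101101

0111000100110001101101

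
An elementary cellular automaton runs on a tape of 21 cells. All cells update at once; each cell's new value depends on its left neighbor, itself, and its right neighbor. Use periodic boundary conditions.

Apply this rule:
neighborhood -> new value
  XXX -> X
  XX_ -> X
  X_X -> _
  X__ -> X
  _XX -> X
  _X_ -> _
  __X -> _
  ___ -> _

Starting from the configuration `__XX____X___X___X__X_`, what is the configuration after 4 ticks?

__XXXXXX____X___X___X

__XXX____X___X___X__X
X_XXXX____X___X___X__
__XXXXX____X___X___X_
__XXXXXX____X___X___X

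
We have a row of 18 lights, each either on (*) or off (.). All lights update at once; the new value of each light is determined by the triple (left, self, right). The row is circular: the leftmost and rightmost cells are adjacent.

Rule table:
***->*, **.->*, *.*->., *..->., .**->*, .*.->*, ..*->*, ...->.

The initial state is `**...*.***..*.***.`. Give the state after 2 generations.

**.***.***.**.***.

**..**.***.**.***.
**.***.***.**.***.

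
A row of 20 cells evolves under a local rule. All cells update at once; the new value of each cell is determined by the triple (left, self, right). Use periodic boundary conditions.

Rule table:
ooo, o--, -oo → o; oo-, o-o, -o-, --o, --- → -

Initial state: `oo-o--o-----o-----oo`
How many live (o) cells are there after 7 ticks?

tick 1: o---o--o-----o----oo
tick 2: -o---o--o-----o---oo
tick 3: --o---o--o-----o--o-
tick 4: ---o---o--o-----o--o
tick 5: o---o---o--o-----o--
tick 6: -o---o---o--o-----o-
tick 7: --o---o---o--o-----o
count of o: 5

5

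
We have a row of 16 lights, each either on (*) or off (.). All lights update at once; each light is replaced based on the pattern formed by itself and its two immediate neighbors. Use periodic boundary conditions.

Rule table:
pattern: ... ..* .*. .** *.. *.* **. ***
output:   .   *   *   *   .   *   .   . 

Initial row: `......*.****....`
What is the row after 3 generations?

.....****.......
....**..........
...**...........

...**...........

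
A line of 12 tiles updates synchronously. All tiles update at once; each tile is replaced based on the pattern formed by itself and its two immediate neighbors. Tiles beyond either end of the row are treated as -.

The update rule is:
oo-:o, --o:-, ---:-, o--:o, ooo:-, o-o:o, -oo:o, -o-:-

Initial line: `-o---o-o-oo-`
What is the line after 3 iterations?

iteration 1: --o---o-oooo
iteration 2: ---o---oo--o
iteration 3: ----o--ooo--

----o--ooo--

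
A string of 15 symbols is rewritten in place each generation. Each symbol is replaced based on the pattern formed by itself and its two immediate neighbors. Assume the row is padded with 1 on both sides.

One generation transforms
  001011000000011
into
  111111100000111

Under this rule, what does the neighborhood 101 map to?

At position 3 the neighborhood is 101; the next row has 1 there.

1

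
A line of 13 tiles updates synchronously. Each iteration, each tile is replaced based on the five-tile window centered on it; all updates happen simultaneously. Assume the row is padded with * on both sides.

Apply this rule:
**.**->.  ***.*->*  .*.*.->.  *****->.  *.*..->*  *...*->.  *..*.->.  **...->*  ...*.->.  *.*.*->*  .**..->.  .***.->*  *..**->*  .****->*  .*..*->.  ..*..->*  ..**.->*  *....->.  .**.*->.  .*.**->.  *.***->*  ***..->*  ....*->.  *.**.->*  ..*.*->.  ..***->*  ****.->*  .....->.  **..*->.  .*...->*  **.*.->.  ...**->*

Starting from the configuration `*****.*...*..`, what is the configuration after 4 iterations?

...**.**..*.*
*.**..*.....*
*.*...**...**
*.**.**.*.***

*.**.**.*.***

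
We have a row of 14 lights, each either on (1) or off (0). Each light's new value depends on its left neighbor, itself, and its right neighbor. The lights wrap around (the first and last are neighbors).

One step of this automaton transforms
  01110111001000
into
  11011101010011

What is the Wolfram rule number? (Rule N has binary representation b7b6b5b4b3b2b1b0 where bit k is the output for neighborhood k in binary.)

107

position 2: 111 → 0  (bit 7 = 0)
position 3: 110 → 1  (bit 6 = 1)
position 4: 101 → 1  (bit 5 = 1)
position 8: 100 → 0  (bit 4 = 0)
position 1: 011 → 1  (bit 3 = 1)
position 10: 010 → 0  (bit 2 = 0)
position 0: 001 → 1  (bit 1 = 1)
position 12: 000 → 1  (bit 0 = 1)
bits b7..b0 = 01101011 = 107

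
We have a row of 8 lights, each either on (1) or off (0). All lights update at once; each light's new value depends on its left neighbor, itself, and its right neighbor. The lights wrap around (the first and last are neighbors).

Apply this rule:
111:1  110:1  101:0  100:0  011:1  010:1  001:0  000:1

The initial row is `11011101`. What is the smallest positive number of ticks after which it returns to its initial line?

1

tick 1: 11011101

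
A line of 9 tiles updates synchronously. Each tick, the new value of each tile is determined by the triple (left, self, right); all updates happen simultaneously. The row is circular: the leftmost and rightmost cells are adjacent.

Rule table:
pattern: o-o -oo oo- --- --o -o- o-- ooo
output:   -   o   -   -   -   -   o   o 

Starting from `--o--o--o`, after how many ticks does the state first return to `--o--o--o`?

3

o--o--o--
-o--o--o-
--o--o--o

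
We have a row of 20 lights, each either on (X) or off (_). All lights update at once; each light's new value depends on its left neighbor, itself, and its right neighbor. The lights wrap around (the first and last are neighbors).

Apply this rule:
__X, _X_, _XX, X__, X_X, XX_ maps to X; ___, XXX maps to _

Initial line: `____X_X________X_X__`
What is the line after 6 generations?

___XXXXX______XXXXX_
__XX___XX____XX___XX
XXXXX_XXXX__XXXX_XXX
____XXX__XXXX__XXX__
___XX_XXXX__XXXX_XX_
__XXXXX__XXXX__XXXXX

__XXXXX__XXXX__XXXXX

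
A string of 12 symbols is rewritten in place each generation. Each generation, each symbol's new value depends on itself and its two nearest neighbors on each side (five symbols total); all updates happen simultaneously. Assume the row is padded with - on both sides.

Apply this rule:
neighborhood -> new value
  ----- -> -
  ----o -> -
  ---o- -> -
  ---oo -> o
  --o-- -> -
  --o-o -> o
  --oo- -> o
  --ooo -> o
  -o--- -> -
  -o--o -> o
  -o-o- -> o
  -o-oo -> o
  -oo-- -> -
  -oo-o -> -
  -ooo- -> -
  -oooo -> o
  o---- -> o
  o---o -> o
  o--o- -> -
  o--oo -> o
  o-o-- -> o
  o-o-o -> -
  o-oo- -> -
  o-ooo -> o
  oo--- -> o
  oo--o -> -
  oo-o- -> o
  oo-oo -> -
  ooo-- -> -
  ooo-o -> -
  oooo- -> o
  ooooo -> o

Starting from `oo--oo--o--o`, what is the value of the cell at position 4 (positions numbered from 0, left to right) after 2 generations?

o--oo----o--
-ooo-oo----o
position 4 holds -

-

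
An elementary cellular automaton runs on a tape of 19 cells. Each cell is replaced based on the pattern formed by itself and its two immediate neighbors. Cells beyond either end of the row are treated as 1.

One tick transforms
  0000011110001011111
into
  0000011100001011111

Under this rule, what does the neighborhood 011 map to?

1

At position 5 the neighborhood is 011; the next row has 1 there.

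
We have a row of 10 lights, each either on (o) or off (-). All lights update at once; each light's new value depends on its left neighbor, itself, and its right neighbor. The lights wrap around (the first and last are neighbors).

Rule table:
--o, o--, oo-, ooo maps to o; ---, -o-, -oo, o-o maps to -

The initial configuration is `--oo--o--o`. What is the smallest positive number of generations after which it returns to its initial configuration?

oo-ooo-oo-
-o--oo--o-
o-oo-ooo-o
o--o--oo--
-oo-oo-ooo
--o--o--oo
oo-oo-oo-o
oo--o--o--
-ooo-oo-oo
--oo--o--o

10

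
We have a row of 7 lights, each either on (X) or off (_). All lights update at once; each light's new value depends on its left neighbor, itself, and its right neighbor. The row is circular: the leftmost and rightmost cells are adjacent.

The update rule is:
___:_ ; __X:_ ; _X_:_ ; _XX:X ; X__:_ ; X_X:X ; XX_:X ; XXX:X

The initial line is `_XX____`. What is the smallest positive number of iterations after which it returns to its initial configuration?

1

_XX____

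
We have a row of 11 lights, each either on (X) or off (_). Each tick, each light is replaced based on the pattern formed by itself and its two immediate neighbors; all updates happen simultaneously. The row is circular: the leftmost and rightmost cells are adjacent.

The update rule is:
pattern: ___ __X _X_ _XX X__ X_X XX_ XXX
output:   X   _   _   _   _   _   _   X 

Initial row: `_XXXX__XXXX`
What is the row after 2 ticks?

X____XX____

__XX____XX_
X____XX____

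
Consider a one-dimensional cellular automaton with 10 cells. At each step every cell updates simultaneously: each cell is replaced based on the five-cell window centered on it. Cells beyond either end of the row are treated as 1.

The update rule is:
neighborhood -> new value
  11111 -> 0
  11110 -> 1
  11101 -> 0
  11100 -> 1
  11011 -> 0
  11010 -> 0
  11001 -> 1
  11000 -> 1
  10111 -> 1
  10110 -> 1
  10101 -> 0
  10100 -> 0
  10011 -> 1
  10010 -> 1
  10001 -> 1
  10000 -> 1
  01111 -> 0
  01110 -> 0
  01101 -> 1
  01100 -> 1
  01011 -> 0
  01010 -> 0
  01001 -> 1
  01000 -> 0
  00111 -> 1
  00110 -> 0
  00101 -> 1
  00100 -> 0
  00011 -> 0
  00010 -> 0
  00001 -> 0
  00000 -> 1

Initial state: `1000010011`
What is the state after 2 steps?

0111101000

1110001110
0111101000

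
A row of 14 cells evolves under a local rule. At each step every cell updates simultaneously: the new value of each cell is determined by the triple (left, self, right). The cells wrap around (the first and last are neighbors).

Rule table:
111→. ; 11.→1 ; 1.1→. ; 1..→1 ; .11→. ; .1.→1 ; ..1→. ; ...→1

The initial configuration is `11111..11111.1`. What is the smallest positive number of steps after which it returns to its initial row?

14

....11.....1..
111..11111.111
..11.....1....
1..11111.11111
11.....1......
.11111.111111.
.....1......11
1111.111111..1
...1......11..
11.111111..111
.1......11....
.111111..11111
......11.....1
11111..11111.1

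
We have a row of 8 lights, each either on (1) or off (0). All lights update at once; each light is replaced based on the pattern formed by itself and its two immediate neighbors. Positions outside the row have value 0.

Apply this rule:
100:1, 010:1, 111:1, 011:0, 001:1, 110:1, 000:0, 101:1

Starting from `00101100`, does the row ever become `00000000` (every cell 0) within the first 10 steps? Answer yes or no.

no

01110110
10111011
11011101
01101111
10110111
11011011
01101101
10110111  (repeats step 5; period 3)
step 10: 01101101
step 10 is 01101101, still not uniform 0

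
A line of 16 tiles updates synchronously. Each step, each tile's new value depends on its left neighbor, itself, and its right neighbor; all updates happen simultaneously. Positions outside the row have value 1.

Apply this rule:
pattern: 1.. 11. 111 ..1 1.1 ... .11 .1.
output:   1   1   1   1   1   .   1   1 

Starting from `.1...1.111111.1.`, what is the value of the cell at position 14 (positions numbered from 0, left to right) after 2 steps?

1

111.111111111111
1111111111111111
position 14 holds 1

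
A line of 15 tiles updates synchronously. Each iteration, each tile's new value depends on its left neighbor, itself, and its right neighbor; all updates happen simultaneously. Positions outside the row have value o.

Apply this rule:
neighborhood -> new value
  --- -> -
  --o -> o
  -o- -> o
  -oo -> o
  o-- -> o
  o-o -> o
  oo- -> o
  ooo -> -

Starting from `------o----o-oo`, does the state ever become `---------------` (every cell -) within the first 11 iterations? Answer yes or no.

no

o----ooo--oooo-
oo--oo-oooo--oo
-ooooooo--oooo-
oo-----oooo--oo
-oo---oo--oooo-
oooo-oooooo--oo
---ooo----oooo-
o-oo-oo--oo--oo
oooooooooooooo-
-------------oo
o-----------oo-
iteration 11 is o-----------oo-, still not uniform -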